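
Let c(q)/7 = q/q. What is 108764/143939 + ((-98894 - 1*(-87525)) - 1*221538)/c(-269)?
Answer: -33523639325/1007573 ≈ -33272.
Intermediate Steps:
c(q) = 7 (c(q) = 7*(q/q) = 7*1 = 7)
108764/143939 + ((-98894 - 1*(-87525)) - 1*221538)/c(-269) = 108764/143939 + ((-98894 - 1*(-87525)) - 1*221538)/7 = 108764*(1/143939) + ((-98894 + 87525) - 221538)*(⅐) = 108764/143939 + (-11369 - 221538)*(⅐) = 108764/143939 - 232907*⅐ = 108764/143939 - 232907/7 = -33523639325/1007573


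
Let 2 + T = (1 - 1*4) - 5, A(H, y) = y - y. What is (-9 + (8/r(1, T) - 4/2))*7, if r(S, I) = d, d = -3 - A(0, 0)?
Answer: -287/3 ≈ -95.667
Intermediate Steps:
A(H, y) = 0
T = -10 (T = -2 + ((1 - 1*4) - 5) = -2 + ((1 - 4) - 5) = -2 + (-3 - 5) = -2 - 8 = -10)
d = -3 (d = -3 - 1*0 = -3 + 0 = -3)
r(S, I) = -3
(-9 + (8/r(1, T) - 4/2))*7 = (-9 + (8/(-3) - 4/2))*7 = (-9 + (8*(-⅓) - 4*½))*7 = (-9 + (-8/3 - 2))*7 = (-9 - 14/3)*7 = -41/3*7 = -287/3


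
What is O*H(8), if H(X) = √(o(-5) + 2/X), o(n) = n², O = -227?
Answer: -227*√101/2 ≈ -1140.7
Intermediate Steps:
H(X) = √(25 + 2/X) (H(X) = √((-5)² + 2/X) = √(25 + 2/X))
O*H(8) = -227*√(25 + 2/8) = -227*√(25 + 2*(⅛)) = -227*√(25 + ¼) = -227*√101/2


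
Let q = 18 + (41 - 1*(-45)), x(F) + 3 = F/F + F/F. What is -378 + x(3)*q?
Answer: -482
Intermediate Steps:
x(F) = -1 (x(F) = -3 + (F/F + F/F) = -3 + (1 + 1) = -3 + 2 = -1)
q = 104 (q = 18 + (41 + 45) = 18 + 86 = 104)
-378 + x(3)*q = -378 - 1*104 = -378 - 104 = -482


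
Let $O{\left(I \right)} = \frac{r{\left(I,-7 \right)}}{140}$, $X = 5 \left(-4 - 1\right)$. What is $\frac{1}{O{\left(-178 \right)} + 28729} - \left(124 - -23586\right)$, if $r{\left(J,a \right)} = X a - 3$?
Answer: $- \frac{23841780145}{1005558} \approx -23710.0$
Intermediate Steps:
$X = -25$ ($X = 5 \left(-4 - 1\right) = 5 \left(-5\right) = -25$)
$r{\left(J,a \right)} = -3 - 25 a$ ($r{\left(J,a \right)} = - 25 a - 3 = -3 - 25 a$)
$O{\left(I \right)} = \frac{43}{35}$ ($O{\left(I \right)} = \frac{-3 - -175}{140} = \left(-3 + 175\right) \frac{1}{140} = 172 \cdot \frac{1}{140} = \frac{43}{35}$)
$\frac{1}{O{\left(-178 \right)} + 28729} - \left(124 - -23586\right) = \frac{1}{\frac{43}{35} + 28729} - \left(124 - -23586\right) = \frac{1}{\frac{1005558}{35}} - \left(124 + 23586\right) = \frac{35}{1005558} - 23710 = - \frac{23841780145}{1005558}$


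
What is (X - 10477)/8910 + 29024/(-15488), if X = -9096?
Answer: -797941/196020 ≈ -4.0707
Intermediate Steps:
(X - 10477)/8910 + 29024/(-15488) = (-9096 - 10477)/8910 + 29024/(-15488) = -19573*1/8910 + 29024*(-1/15488) = -19573/8910 - 907/484 = -797941/196020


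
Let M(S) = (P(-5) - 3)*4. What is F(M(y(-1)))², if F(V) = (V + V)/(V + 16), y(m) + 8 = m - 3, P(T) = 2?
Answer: 4/9 ≈ 0.44444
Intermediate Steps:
y(m) = -11 + m (y(m) = -8 + (m - 3) = -8 + (-3 + m) = -11 + m)
M(S) = -4 (M(S) = (2 - 3)*4 = -1*4 = -4)
F(V) = 2*V/(16 + V) (F(V) = (2*V)/(16 + V) = 2*V/(16 + V))
F(M(y(-1)))² = (2*(-4)/(16 - 4))² = (2*(-4)/12)² = (2*(-4)*(1/12))² = (-⅔)² = 4/9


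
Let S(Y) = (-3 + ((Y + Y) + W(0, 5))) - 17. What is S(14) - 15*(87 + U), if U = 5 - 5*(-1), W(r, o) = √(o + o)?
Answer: -1447 + √10 ≈ -1443.8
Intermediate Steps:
W(r, o) = √2*√o (W(r, o) = √(2*o) = √2*√o)
U = 10 (U = 5 + 5 = 10)
S(Y) = -20 + √10 + 2*Y (S(Y) = (-3 + ((Y + Y) + √2*√5)) - 17 = (-3 + (2*Y + √10)) - 17 = (-3 + (√10 + 2*Y)) - 17 = (-3 + √10 + 2*Y) - 17 = -20 + √10 + 2*Y)
S(14) - 15*(87 + U) = (-20 + √10 + 2*14) - 15*(87 + 10) = (-20 + √10 + 28) - 15*97 = (8 + √10) - 1455 = -1447 + √10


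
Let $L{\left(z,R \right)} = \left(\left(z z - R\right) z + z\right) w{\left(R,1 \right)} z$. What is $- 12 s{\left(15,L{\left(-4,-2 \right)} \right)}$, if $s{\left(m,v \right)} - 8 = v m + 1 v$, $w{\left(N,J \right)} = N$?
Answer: $116640$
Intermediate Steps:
$L{\left(z,R \right)} = R z \left(z + z \left(z^{2} - R\right)\right)$ ($L{\left(z,R \right)} = \left(\left(z z - R\right) z + z\right) R z = \left(\left(z^{2} - R\right) z + z\right) R z = \left(z \left(z^{2} - R\right) + z\right) R z = \left(z + z \left(z^{2} - R\right)\right) R z = R \left(z + z \left(z^{2} - R\right)\right) z = R z \left(z + z \left(z^{2} - R\right)\right)$)
$s{\left(m,v \right)} = 8 + v + m v$ ($s{\left(m,v \right)} = 8 + \left(v m + 1 v\right) = 8 + \left(m v + v\right) = 8 + \left(v + m v\right) = 8 + v + m v$)
$- 12 s{\left(15,L{\left(-4,-2 \right)} \right)} = - 12 \left(8 - 2 \left(-4\right)^{2} \left(1 + \left(-4\right)^{2} - -2\right) + 15 \left(- 2 \left(-4\right)^{2} \left(1 + \left(-4\right)^{2} - -2\right)\right)\right) = - 12 \left(8 - 32 \left(1 + 16 + 2\right) + 15 \left(\left(-2\right) 16 \left(1 + 16 + 2\right)\right)\right) = - 12 \left(8 - 32 \cdot 19 + 15 \left(\left(-2\right) 16 \cdot 19\right)\right) = - 12 \left(8 - 608 + 15 \left(-608\right)\right) = - 12 \left(8 - 608 - 9120\right) = \left(-12\right) \left(-9720\right) = 116640$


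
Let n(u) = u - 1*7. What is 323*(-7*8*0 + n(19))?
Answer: 3876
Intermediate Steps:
n(u) = -7 + u (n(u) = u - 7 = -7 + u)
323*(-7*8*0 + n(19)) = 323*(-7*8*0 + (-7 + 19)) = 323*(-56*0 + 12) = 323*(0 + 12) = 323*12 = 3876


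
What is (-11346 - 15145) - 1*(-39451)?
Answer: 12960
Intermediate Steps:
(-11346 - 15145) - 1*(-39451) = -26491 + 39451 = 12960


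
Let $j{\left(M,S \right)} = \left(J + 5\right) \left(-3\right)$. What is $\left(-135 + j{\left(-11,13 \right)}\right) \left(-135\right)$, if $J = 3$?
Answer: $21465$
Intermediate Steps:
$j{\left(M,S \right)} = -24$ ($j{\left(M,S \right)} = \left(3 + 5\right) \left(-3\right) = 8 \left(-3\right) = -24$)
$\left(-135 + j{\left(-11,13 \right)}\right) \left(-135\right) = \left(-135 - 24\right) \left(-135\right) = \left(-159\right) \left(-135\right) = 21465$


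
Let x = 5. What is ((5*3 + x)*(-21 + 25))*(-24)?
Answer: -1920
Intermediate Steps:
((5*3 + x)*(-21 + 25))*(-24) = ((5*3 + 5)*(-21 + 25))*(-24) = ((15 + 5)*4)*(-24) = (20*4)*(-24) = 80*(-24) = -1920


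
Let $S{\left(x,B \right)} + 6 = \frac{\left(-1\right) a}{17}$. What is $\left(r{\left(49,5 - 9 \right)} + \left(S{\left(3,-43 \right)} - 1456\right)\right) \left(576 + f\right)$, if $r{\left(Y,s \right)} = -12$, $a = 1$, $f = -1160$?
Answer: $\frac{14634456}{17} \approx 8.6085 \cdot 10^{5}$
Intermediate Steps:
$S{\left(x,B \right)} = - \frac{103}{17}$ ($S{\left(x,B \right)} = -6 + \frac{\left(-1\right) 1}{17} = -6 - \frac{1}{17} = - \frac{103}{17}$)
$\left(r{\left(49,5 - 9 \right)} + \left(S{\left(3,-43 \right)} - 1456\right)\right) \left(576 + f\right) = \left(-12 - \frac{24855}{17}\right) \left(576 - 1160\right) = \left(-12 - \frac{24855}{17}\right) \left(-584\right) = \left(- \frac{25059}{17}\right) \left(-584\right) = \frac{14634456}{17}$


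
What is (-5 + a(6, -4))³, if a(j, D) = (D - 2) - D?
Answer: -343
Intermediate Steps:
a(j, D) = -2 (a(j, D) = (-2 + D) - D = -2)
(-5 + a(6, -4))³ = (-5 - 2)³ = (-7)³ = -343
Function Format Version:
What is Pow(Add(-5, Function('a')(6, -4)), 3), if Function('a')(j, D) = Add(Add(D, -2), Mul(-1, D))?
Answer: -343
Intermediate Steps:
Function('a')(j, D) = -2 (Function('a')(j, D) = Add(Add(-2, D), Mul(-1, D)) = -2)
Pow(Add(-5, Function('a')(6, -4)), 3) = Pow(Add(-5, -2), 3) = Pow(-7, 3) = -343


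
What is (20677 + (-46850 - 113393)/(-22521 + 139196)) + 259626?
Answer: 32704192282/116675 ≈ 2.8030e+5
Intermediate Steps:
(20677 + (-46850 - 113393)/(-22521 + 139196)) + 259626 = (20677 - 160243/116675) + 259626 = 2412328732/116675 + 259626 = 32704192282/116675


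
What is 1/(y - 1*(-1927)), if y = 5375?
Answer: 1/7302 ≈ 0.00013695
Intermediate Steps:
1/(y - 1*(-1927)) = 1/(5375 - 1*(-1927)) = 1/(5375 + 1927) = 1/7302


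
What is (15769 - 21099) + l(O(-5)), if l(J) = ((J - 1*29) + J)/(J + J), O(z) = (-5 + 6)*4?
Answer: -42661/8 ≈ -5332.6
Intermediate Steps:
O(z) = 4 (O(z) = 1*4 = 4)
l(J) = (-29 + 2*J)/(2*J) (l(J) = ((J - 29) + J)/((2*J)) = ((-29 + J) + J)*(1/(2*J)) = (-29 + 2*J)*(1/(2*J)) = (-29 + 2*J)/(2*J))
(15769 - 21099) + l(O(-5)) = (15769 - 21099) + (-29/2 + 4)/4 = -5330 + (¼)*(-21/2) = -5330 - 21/8 = -42661/8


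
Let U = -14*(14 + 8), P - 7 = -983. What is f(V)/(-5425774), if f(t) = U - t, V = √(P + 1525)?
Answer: 154/2712887 + 3*√61/5425774 ≈ 6.1085e-5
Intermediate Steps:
P = -976 (P = 7 - 983 = -976)
U = -308 (U = -14*22 = -308)
V = 3*√61 (V = √(-976 + 1525) = √549 = 3*√61 ≈ 23.431)
f(t) = -308 - t
f(V)/(-5425774) = (-308 - 3*√61)/(-5425774) = (-308 - 3*√61)*(-1/5425774) = 154/2712887 + 3*√61/5425774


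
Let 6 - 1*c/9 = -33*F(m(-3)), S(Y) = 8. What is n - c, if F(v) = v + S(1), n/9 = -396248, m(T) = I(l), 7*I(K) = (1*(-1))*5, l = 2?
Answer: -24979149/7 ≈ -3.5684e+6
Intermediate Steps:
I(K) = -5/7 (I(K) = ((1*(-1))*5)/7 = (-1*5)/7 = (⅐)*(-5) = -5/7)
m(T) = -5/7
n = -3566232 (n = 9*(-396248) = -3566232)
F(v) = 8 + v (F(v) = v + 8 = 8 + v)
c = 15525/7 (c = 54 - (-297)*(8 - 5/7) = 54 - (-297)*51/7 = 54 - 9*(-1683/7) = 54 + 15147/7 = 15525/7 ≈ 2217.9)
n - c = -3566232 - 1*15525/7 = -3566232 - 15525/7 = -24979149/7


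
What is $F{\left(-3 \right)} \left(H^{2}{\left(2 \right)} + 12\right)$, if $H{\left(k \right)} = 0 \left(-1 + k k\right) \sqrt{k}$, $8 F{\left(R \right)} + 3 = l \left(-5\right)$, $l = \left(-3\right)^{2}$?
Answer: $-72$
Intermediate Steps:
$l = 9$
$F{\left(R \right)} = -6$ ($F{\left(R \right)} = - \frac{3}{8} + \frac{9 \left(-5\right)}{8} = - \frac{3}{8} + \frac{1}{8} \left(-45\right) = - \frac{3}{8} - \frac{45}{8} = -6$)
$H{\left(k \right)} = 0$ ($H{\left(k \right)} = 0 \left(-1 + k^{2}\right) \sqrt{k} = 0 \sqrt{k} = 0$)
$F{\left(-3 \right)} \left(H^{2}{\left(2 \right)} + 12\right) = - 6 \left(0^{2} + 12\right) = - 6 \left(0 + 12\right) = \left(-6\right) 12 = -72$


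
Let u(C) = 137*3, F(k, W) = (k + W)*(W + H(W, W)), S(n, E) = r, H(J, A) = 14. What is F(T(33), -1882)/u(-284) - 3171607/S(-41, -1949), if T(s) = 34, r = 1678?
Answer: 1496344305/229886 ≈ 6509.1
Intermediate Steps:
S(n, E) = 1678
F(k, W) = (14 + W)*(W + k) (F(k, W) = (k + W)*(W + 14) = (W + k)*(14 + W) = (14 + W)*(W + k))
u(C) = 411
F(T(33), -1882)/u(-284) - 3171607/S(-41, -1949) = ((-1882)² + 14*(-1882) + 14*34 - 1882*34)/411 - 3171607/1678 = (3541924 - 26348 + 476 - 63988)*(1/411) - 3171607*1/1678 = 3452064*(1/411) - 3171607/1678 = 1150688/137 - 3171607/1678 = 1496344305/229886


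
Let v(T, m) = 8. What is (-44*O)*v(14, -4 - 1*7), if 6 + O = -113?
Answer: 41888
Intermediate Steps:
O = -119 (O = -6 - 113 = -119)
(-44*O)*v(14, -4 - 1*7) = -44*(-119)*8 = 5236*8 = 41888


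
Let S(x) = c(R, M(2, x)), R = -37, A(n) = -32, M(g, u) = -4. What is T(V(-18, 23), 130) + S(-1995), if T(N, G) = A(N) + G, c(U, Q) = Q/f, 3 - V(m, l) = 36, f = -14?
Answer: 688/7 ≈ 98.286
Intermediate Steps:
V(m, l) = -33 (V(m, l) = 3 - 1*36 = 3 - 36 = -33)
c(U, Q) = -Q/14 (c(U, Q) = Q/(-14) = Q*(-1/14) = -Q/14)
S(x) = 2/7 (S(x) = -1/14*(-4) = 2/7)
T(N, G) = -32 + G
T(V(-18, 23), 130) + S(-1995) = (-32 + 130) + 2/7 = 98 + 2/7 = 688/7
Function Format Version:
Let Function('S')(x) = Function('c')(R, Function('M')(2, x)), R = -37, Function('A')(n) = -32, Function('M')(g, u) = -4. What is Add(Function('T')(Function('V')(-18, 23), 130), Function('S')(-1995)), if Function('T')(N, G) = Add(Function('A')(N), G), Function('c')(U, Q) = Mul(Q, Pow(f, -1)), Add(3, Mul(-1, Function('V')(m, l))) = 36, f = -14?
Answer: Rational(688, 7) ≈ 98.286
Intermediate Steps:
Function('V')(m, l) = -33 (Function('V')(m, l) = Add(3, Mul(-1, 36)) = Add(3, -36) = -33)
Function('c')(U, Q) = Mul(Rational(-1, 14), Q) (Function('c')(U, Q) = Mul(Q, Pow(-14, -1)) = Mul(Q, Rational(-1, 14)) = Mul(Rational(-1, 14), Q))
Function('S')(x) = Rational(2, 7) (Function('S')(x) = Mul(Rational(-1, 14), -4) = Rational(2, 7))
Function('T')(N, G) = Add(-32, G)
Add(Function('T')(Function('V')(-18, 23), 130), Function('S')(-1995)) = Add(Add(-32, 130), Rational(2, 7)) = Add(98, Rational(2, 7)) = Rational(688, 7)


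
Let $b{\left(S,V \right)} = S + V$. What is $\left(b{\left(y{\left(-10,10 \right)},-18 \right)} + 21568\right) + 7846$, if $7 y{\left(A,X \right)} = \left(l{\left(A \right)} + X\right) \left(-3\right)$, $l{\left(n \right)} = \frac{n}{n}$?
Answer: $\frac{205739}{7} \approx 29391.0$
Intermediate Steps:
$l{\left(n \right)} = 1$
$y{\left(A,X \right)} = - \frac{3}{7} - \frac{3 X}{7}$ ($y{\left(A,X \right)} = \frac{\left(1 + X\right) \left(-3\right)}{7} = \frac{-3 - 3 X}{7} = - \frac{3}{7} - \frac{3 X}{7}$)
$\left(b{\left(y{\left(-10,10 \right)},-18 \right)} + 21568\right) + 7846 = \left(\left(\left(- \frac{3}{7} - \frac{30}{7}\right) - 18\right) + 21568\right) + 7846 = \left(\left(- \frac{33}{7} - 18\right) + 21568\right) + 7846 = \left(- \frac{159}{7} + 21568\right) + 7846 = \frac{150817}{7} + 7846 = \frac{205739}{7}$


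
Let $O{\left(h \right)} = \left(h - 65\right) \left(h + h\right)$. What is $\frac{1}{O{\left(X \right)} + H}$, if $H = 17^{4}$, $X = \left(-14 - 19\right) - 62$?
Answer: $\frac{1}{113921} \approx 8.778 \cdot 10^{-6}$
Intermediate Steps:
$X = -95$ ($X = -33 - 62 = -95$)
$O{\left(h \right)} = 2 h \left(-65 + h\right)$ ($O{\left(h \right)} = \left(-65 + h\right) 2 h = 2 h \left(-65 + h\right)$)
$H = 83521$
$\frac{1}{O{\left(X \right)} + H} = \frac{1}{2 \left(-95\right) \left(-65 - 95\right) + 83521} = \frac{1}{2 \left(-95\right) \left(-160\right) + 83521} = \frac{1}{30400 + 83521} = \frac{1}{113921}$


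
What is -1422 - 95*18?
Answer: -3132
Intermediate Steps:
-1422 - 95*18 = -1422 - 1*1710 = -1422 - 1710 = -3132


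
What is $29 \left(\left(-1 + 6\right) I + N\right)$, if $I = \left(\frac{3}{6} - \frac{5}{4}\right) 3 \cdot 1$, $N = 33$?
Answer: $\frac{2523}{4} \approx 630.75$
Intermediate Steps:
$I = - \frac{9}{4}$ ($I = \left(3 \cdot \frac{1}{6} - \frac{5}{4}\right) 3 \cdot 1 = \left(\frac{1}{2} - \frac{5}{4}\right) 3 \cdot 1 = \left(- \frac{3}{4}\right) 3 \cdot 1 = \left(- \frac{9}{4}\right) 1 = - \frac{9}{4} \approx -2.25$)
$29 \left(\left(-1 + 6\right) I + N\right) = 29 \left(\left(-1 + 6\right) \left(- \frac{9}{4}\right) + 33\right) = 29 \left(5 \left(- \frac{9}{4}\right) + 33\right) = 29 \left(- \frac{45}{4} + 33\right) = 29 \cdot \frac{87}{4} = \frac{2523}{4}$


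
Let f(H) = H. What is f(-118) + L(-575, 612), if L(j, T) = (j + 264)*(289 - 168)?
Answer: -37749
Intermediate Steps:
L(j, T) = 31944 + 121*j (L(j, T) = (264 + j)*121 = 31944 + 121*j)
f(-118) + L(-575, 612) = -118 + (31944 + 121*(-575)) = -118 + (31944 - 69575) = -118 - 37631 = -37749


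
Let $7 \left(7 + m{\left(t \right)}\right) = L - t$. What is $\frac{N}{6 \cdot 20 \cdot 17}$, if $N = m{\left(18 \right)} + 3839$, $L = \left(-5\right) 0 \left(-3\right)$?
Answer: $\frac{13403}{7140} \approx 1.8772$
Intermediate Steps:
$L = 0$ ($L = 0 \left(-3\right) = 0$)
$m{\left(t \right)} = -7 - \frac{t}{7}$ ($m{\left(t \right)} = -7 + \frac{0 - t}{7} = -7 + \frac{\left(-1\right) t}{7} = -7 - \frac{t}{7}$)
$N = \frac{26806}{7}$ ($N = \left(-7 - \frac{18}{7}\right) + 3839 = - \frac{67}{7} + 3839 = \frac{26806}{7} \approx 3829.4$)
$\frac{N}{6 \cdot 20 \cdot 17} = \frac{26806}{7 \cdot 6 \cdot 20 \cdot 17} = \frac{26806}{7 \cdot 120 \cdot 17} = \frac{26806}{7 \cdot 2040} = \frac{26806}{7} \cdot \frac{1}{2040} = \frac{13403}{7140}$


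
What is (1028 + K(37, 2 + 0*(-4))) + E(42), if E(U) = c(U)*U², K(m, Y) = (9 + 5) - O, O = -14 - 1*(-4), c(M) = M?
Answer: 75140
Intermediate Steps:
O = -10 (O = -14 + 4 = -10)
K(m, Y) = 24 (K(m, Y) = (9 + 5) - 1*(-10) = 14 + 10 = 24)
E(U) = U³ (E(U) = U*U² = U³)
(1028 + K(37, 2 + 0*(-4))) + E(42) = (1028 + 24) + 42³ = 1052 + 74088 = 75140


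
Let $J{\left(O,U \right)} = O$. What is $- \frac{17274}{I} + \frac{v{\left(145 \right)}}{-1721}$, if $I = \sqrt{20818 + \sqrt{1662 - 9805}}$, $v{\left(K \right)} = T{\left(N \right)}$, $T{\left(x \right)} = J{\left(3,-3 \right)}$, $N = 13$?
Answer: $- \frac{3}{1721} - \frac{17274}{\sqrt{20818 + i \sqrt{8143}}} \approx -119.72 + 0.25947 i$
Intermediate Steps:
$T{\left(x \right)} = 3$
$v{\left(K \right)} = 3$
$I = \sqrt{20818 + i \sqrt{8143}}$ ($I = \sqrt{20818 + \sqrt{-8143}} = \sqrt{20818 + i \sqrt{8143}} \approx 144.28 + 0.3127 i$)
$- \frac{17274}{I} + \frac{v{\left(145 \right)}}{-1721} = - \frac{17274}{\sqrt{20818 + i \sqrt{8143}}} + \frac{3}{-1721} = - \frac{17274}{\sqrt{20818 + i \sqrt{8143}}} + 3 \left(- \frac{1}{1721}\right) = - \frac{17274}{\sqrt{20818 + i \sqrt{8143}}} - \frac{3}{1721} = - \frac{3}{1721} - \frac{17274}{\sqrt{20818 + i \sqrt{8143}}}$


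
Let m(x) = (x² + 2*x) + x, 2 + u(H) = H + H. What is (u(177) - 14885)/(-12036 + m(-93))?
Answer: 14533/3666 ≈ 3.9643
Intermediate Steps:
u(H) = -2 + 2*H (u(H) = -2 + (H + H) = -2 + 2*H)
m(x) = x² + 3*x
(u(177) - 14885)/(-12036 + m(-93)) = ((-2 + 2*177) - 14885)/(-12036 - 93*(3 - 93)) = ((-2 + 354) - 14885)/(-12036 - 93*(-90)) = (352 - 14885)/(-12036 + 8370) = -14533/(-3666) = -14533*(-1/3666) = 14533/3666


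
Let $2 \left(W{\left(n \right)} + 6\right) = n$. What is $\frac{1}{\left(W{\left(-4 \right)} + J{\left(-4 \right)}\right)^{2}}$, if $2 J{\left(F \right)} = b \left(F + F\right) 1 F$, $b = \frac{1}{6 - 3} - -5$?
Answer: $\frac{9}{53824} \approx 0.00016721$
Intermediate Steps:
$b = \frac{16}{3}$ ($b = \frac{1}{3} + 5 = \frac{16}{3} \approx 5.3333$)
$W{\left(n \right)} = -6 + \frac{n}{2}$
$J{\left(F \right)} = \frac{16 F^{2}}{3}$ ($J{\left(F \right)} = \frac{\frac{16 \left(F + F\right)}{3} \cdot 1 F}{2} = \frac{\frac{16 \cdot 2 F}{3} \cdot 1 F}{2} = \frac{\frac{32 F}{3} \cdot 1 F}{2} = \frac{\frac{32 F}{3} F}{2} = \frac{\frac{32}{3} F^{2}}{2} = \frac{16 F^{2}}{3}$)
$\frac{1}{\left(W{\left(-4 \right)} + J{\left(-4 \right)}\right)^{2}} = \frac{1}{\left(\left(-6 + \frac{1}{2} \left(-4\right)\right) + \frac{16 \left(-4\right)^{2}}{3}\right)^{2}} = \frac{1}{\left(\left(-6 - 2\right) + \frac{16}{3} \cdot 16\right)^{2}} = \frac{1}{\left(-8 + \frac{256}{3}\right)^{2}} = \frac{1}{\left(\frac{232}{3}\right)^{2}} = \frac{1}{\frac{53824}{9}} = \frac{9}{53824}$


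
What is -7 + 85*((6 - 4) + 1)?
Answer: 248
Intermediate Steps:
-7 + 85*((6 - 4) + 1) = -7 + 85*(2 + 1) = -7 + 85*3 = -7 + 255 = 248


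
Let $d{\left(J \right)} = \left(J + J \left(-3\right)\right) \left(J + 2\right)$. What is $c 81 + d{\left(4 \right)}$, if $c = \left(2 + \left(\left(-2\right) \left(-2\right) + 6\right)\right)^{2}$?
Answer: $11616$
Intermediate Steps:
$d{\left(J \right)} = - 2 J \left(2 + J\right)$ ($d{\left(J \right)} = \left(J - 3 J\right) \left(2 + J\right) = - 2 J \left(2 + J\right)$)
$c = 144$ ($c = \left(2 + \left(4 + 6\right)\right)^{2} = \left(2 + 10\right)^{2} = 12^{2} = 144$)
$c 81 + d{\left(4 \right)} = 144 \cdot 81 - 8 \left(2 + 4\right) = 11664 - 8 \cdot 6 = 11664 - 48 = 11616$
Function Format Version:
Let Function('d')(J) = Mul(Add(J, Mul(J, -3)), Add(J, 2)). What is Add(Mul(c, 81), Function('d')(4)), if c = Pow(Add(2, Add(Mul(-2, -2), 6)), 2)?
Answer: 11616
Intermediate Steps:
Function('d')(J) = Mul(-2, J, Add(2, J)) (Function('d')(J) = Mul(Add(J, Mul(-3, J)), Add(2, J)) = Mul(Mul(-2, J), Add(2, J)) = Mul(-2, J, Add(2, J)))
c = 144 (c = Pow(Add(2, Add(4, 6)), 2) = Pow(Add(2, 10), 2) = Pow(12, 2) = 144)
Add(Mul(c, 81), Function('d')(4)) = Add(Mul(144, 81), Mul(-2, 4, Add(2, 4))) = Add(11664, Mul(-2, 4, 6)) = Add(11664, -48) = 11616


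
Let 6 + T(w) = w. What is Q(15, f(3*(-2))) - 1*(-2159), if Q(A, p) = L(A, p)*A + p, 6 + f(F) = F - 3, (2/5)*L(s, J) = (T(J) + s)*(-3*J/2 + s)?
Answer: -12587/2 ≈ -6293.5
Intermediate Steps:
T(w) = -6 + w
L(s, J) = 5*(s - 3*J/2)*(-6 + J + s)/2 (L(s, J) = 5*(((-6 + J) + s)*(-3*J/2 + s))/2 = 5*((-6 + J + s)*(-3*J/2 + s))/2 = 5*((-6 + J + s)*(s - 3*J/2))/2 = 5*((s - 3*J/2)*(-6 + J + s))/2 = 5*(s - 3*J/2)*(-6 + J + s)/2)
f(F) = -9 + F (f(F) = -6 + (F - 3) = -6 + (-3 + F) = -9 + F)
Q(A, p) = p + A*(-15*A - 15*p²/4 + 5*A²/2 + 45*p/2 - 5*A*p/4) (Q(A, p) = (-15*A - 15*p²/4 + 5*A²/2 + 45*p/2 - 5*p*A/4)*A + p = (-15*A - 15*p²/4 + 5*A²/2 + 45*p/2 - 5*A*p/4)*A + p = A*(-15*A - 15*p²/4 + 5*A²/2 + 45*p/2 - 5*A*p/4) + p = p + A*(-15*A - 15*p²/4 + 5*A²/2 + 45*p/2 - 5*A*p/4))
Q(15, f(3*(-2))) - 1*(-2159) = ((-9 + 3*(-2)) + (5/4)*15*(2*15² - 3*15*(-9 + 3*(-2)) - 3*(-9 + 3*(-2))*(-6 + (-9 + 3*(-2))) + 2*15*(-6 + (-9 + 3*(-2))))) - 1*(-2159) = ((-9 - 6) + (5/4)*15*(2*225 - 3*15*(-9 - 6) - 3*(-9 - 6)*(-6 + (-9 - 6)) + 2*15*(-6 + (-9 - 6)))) + 2159 = (-15 + (5/4)*15*(450 - 3*15*(-15) - 3*(-15)*(-6 - 15) + 2*15*(-6 - 15))) + 2159 = (-15 + (5/4)*15*(450 + 675 - 3*(-15)*(-21) + 2*15*(-21))) + 2159 = (-15 + (5/4)*15*(450 + 675 - 945 - 630)) + 2159 = (-15 + (5/4)*15*(-450)) + 2159 = (-15 - 16875/2) + 2159 = -16905/2 + 2159 = -12587/2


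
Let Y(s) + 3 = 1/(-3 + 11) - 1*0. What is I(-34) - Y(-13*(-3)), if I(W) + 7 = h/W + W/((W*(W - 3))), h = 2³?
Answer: -22077/5032 ≈ -4.3873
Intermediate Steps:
h = 8
Y(s) = -23/8 (Y(s) = -3 + (1/(-3 + 11) - 1*0) = -3 + (1/8 + 0) = -3 + (⅛ + 0) = -3 + ⅛ = -23/8)
I(W) = -7 + 1/(-3 + W) + 8/W (I(W) = -7 + (8/W + W/((W*(W - 3)))) = -7 + (8/W + W/((W*(-3 + W)))) = -7 + (8/W + W*(1/(W*(-3 + W)))) = -7 + (8/W + 1/(-3 + W)) = -7 + (1/(-3 + W) + 8/W) = -7 + 1/(-3 + W) + 8/W)
I(-34) - Y(-13*(-3)) = (-24 - 7*(-34)² + 30*(-34))/((-34)*(-3 - 34)) - 1*(-23/8) = -1/34*(-24 - 7*1156 - 1020)/(-37) + 23/8 = -1/34*(-1/37)*(-24 - 8092 - 1020) + 23/8 = -1/34*(-1/37)*(-9136) + 23/8 = -4568/629 + 23/8 = -22077/5032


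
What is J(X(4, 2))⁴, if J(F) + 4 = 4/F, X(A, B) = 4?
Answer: 81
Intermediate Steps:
J(F) = -4 + 4/F
J(X(4, 2))⁴ = (-4 + 4/4)⁴ = (-4 + 4*(¼))⁴ = (-4 + 1)⁴ = (-3)⁴ = 81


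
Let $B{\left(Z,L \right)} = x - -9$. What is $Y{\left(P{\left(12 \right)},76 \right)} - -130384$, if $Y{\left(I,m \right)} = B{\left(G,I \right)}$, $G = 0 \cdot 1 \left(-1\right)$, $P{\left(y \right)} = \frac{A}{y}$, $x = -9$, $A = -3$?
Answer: $130384$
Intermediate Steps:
$P{\left(y \right)} = - \frac{3}{y}$
$G = 0$ ($G = 0 \left(-1\right) = 0$)
$B{\left(Z,L \right)} = 0$ ($B{\left(Z,L \right)} = -9 - -9 = -9 + 9 = 0$)
$Y{\left(I,m \right)} = 0$
$Y{\left(P{\left(12 \right)},76 \right)} - -130384 = 0 - -130384 = 0 + 130384 = 130384$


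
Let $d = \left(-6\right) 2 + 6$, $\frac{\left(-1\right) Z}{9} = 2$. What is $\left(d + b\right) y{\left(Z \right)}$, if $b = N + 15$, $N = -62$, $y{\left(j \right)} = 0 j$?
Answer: $0$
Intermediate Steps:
$Z = -18$ ($Z = \left(-9\right) 2 = -18$)
$d = -6$ ($d = -12 + 6 = -6$)
$y{\left(j \right)} = 0$
$b = -47$ ($b = -62 + 15 = -47$)
$\left(d + b\right) y{\left(Z \right)} = \left(-6 - 47\right) 0 = \left(-53\right) 0 = 0$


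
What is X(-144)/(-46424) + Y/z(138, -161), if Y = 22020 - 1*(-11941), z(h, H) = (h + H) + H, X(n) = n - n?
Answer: -33961/184 ≈ -184.57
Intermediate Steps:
X(n) = 0
z(h, H) = h + 2*H (z(h, H) = (H + h) + H = h + 2*H)
Y = 33961 (Y = 22020 + 11941 = 33961)
X(-144)/(-46424) + Y/z(138, -161) = 0/(-46424) + 33961/(138 + 2*(-161)) = 0*(-1/46424) + 33961/(138 - 322) = 0 + 33961/(-184) = 0 + 33961*(-1/184) = 0 - 33961/184 = -33961/184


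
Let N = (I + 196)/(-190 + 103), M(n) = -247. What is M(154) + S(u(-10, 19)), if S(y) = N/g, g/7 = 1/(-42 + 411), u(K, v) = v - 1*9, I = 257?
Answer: -105860/203 ≈ -521.48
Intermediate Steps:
u(K, v) = -9 + v (u(K, v) = v - 9 = -9 + v)
N = -151/29 (N = (257 + 196)/(-190 + 103) = 453/(-87) = 453*(-1/87) = -151/29 ≈ -5.2069)
g = 7/369 (g = 7/(-42 + 411) = 7/369 ≈ 0.018970)
S(y) = -55719/203 (S(y) = -151/(29*7/369) = -151/29*369/7 = -55719/203)
M(154) + S(u(-10, 19)) = -247 - 55719/203 = -105860/203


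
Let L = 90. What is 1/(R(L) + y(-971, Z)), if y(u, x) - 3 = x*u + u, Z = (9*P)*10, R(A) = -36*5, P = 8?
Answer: -1/700268 ≈ -1.4280e-6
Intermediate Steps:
R(A) = -180
Z = 720 (Z = (9*8)*10 = 72*10 = 720)
y(u, x) = 3 + u + u*x (y(u, x) = 3 + (x*u + u) = 3 + (u*x + u) = 3 + (u + u*x) = 3 + u + u*x)
1/(R(L) + y(-971, Z)) = 1/(-180 + (3 - 971 - 971*720)) = 1/(-180 + (3 - 971 - 699120)) = 1/(-180 - 700088) = 1/(-700268) = -1/700268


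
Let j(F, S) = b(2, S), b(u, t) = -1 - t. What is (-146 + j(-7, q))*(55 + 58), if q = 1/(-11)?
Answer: -182608/11 ≈ -16601.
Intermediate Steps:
q = -1/11 ≈ -0.090909
j(F, S) = -1 - S
(-146 + j(-7, q))*(55 + 58) = (-146 + (-1 - 1*(-1/11)))*(55 + 58) = (-146 + (-1 + 1/11))*113 = (-146 - 10/11)*113 = -1616/11*113 = -182608/11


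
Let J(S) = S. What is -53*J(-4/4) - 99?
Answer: -46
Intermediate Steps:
-53*J(-4/4) - 99 = -53*(-4)/4 - 99 = -53*(-1) - 99 = 53 - 99 = -46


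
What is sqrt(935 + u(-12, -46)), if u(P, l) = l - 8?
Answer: sqrt(881) ≈ 29.682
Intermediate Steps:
u(P, l) = -8 + l
sqrt(935 + u(-12, -46)) = sqrt(935 + (-8 - 46)) = sqrt(935 - 54) = sqrt(881)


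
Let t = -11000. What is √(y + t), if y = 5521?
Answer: I*√5479 ≈ 74.02*I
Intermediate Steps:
√(y + t) = √(5521 - 11000) = √(-5479) = I*√5479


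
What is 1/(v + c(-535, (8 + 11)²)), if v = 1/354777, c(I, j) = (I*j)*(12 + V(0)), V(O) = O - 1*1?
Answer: -354777/753718414844 ≈ -4.7070e-7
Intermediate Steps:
V(O) = -1 + O (V(O) = O - 1 = -1 + O)
c(I, j) = 11*I*j (c(I, j) = (I*j)*(12 + (-1 + 0)) = (I*j)*(12 - 1) = (I*j)*11 = 11*I*j)
v = 1/354777 ≈ 2.8187e-6
1/(v + c(-535, (8 + 11)²)) = 1/(1/354777 + 11*(-535)*(8 + 11)²) = 1/(1/354777 + 11*(-535)*19²) = 1/(1/354777 + 11*(-535)*361) = 1/(1/354777 - 2124485) = 1/(-753718414844/354777) = -354777/753718414844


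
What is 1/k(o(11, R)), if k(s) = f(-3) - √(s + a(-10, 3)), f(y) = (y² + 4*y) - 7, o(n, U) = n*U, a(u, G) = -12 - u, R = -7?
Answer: I/(√79 - 10*I) ≈ -0.055866 + 0.049655*I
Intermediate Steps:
o(n, U) = U*n
f(y) = -7 + y² + 4*y
k(s) = -10 - √(-2 + s) (k(s) = (-7 + (-3)² + 4*(-3)) - √(s + (-12 - 1*(-10))) = (-7 + 9 - 12) - √(s + (-12 + 10)) = -10 - √(s - 2) = -10 - √(-2 + s))
1/k(o(11, R)) = 1/(-10 - √(-2 - 7*11)) = 1/(-10 - √(-2 - 77)) = 1/(-10 - √(-79)) = 1/(-10 - I*√79)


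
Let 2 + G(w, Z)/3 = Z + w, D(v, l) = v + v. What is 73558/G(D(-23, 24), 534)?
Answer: 36779/729 ≈ 50.451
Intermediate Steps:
D(v, l) = 2*v
G(w, Z) = -6 + 3*Z + 3*w (G(w, Z) = -6 + 3*(Z + w) = -6 + (3*Z + 3*w) = -6 + 3*Z + 3*w)
73558/G(D(-23, 24), 534) = 73558/(-6 + 3*534 + 3*(2*(-23))) = 73558/(-6 + 1602 + 3*(-46)) = 73558/(-6 + 1602 - 138) = 73558/1458 = 73558*(1/1458) = 36779/729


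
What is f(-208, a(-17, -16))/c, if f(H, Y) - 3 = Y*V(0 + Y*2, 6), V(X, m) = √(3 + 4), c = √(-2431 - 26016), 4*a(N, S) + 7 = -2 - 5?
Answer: I*√28447*(-6 + 7*√7)/56894 ≈ 0.037116*I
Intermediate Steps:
a(N, S) = -7/2 (a(N, S) = -7/4 + (-2 - 5)/4 = -7/4 + (¼)*(-7) = -7/4 - 7/4 = -7/2)
c = I*√28447 (c = √(-28447) = I*√28447 ≈ 168.66*I)
V(X, m) = √7
f(H, Y) = 3 + Y*√7
f(-208, a(-17, -16))/c = (3 - 7*√7/2)/((I*√28447)) = (3 - 7*√7/2)*(-I*√28447/28447) = -I*√28447*(3 - 7*√7/2)/28447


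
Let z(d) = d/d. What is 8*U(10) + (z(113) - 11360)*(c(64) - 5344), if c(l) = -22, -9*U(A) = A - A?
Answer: 60952394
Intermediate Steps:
U(A) = 0 (U(A) = -(A - A)/9 = -1/9*0 = 0)
z(d) = 1
8*U(10) + (z(113) - 11360)*(c(64) - 5344) = 8*0 + (1 - 11360)*(-22 - 5344) = 0 - 11359*(-5366) = 0 + 60952394 = 60952394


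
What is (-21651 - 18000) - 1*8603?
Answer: -48254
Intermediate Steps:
(-21651 - 18000) - 1*8603 = -39651 - 8603 = -48254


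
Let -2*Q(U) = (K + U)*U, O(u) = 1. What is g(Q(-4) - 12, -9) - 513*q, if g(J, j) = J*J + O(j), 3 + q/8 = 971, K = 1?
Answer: -3972347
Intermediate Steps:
q = 7744 (q = -24 + 8*971 = -24 + 7768 = 7744)
Q(U) = -U*(1 + U)/2 (Q(U) = -(1 + U)*U/2 = -U*(1 + U)/2)
g(J, j) = 1 + J² (g(J, j) = J*J + 1 = J² + 1 = 1 + J²)
g(Q(-4) - 12, -9) - 513*q = (1 + (-½*(-4)*(1 - 4) - 12)²) - 513*7744 = (1 + (-½*(-4)*(-3) - 12)²) - 3972672 = (1 + (-6 - 12)²) - 3972672 = (1 + (-18)²) - 3972672 = (1 + 324) - 3972672 = 325 - 3972672 = -3972347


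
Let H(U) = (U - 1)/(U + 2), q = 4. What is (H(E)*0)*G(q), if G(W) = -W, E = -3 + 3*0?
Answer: 0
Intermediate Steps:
E = -3 (E = -3 + 0 = -3)
H(U) = (-1 + U)/(2 + U)
(H(E)*0)*G(q) = (((-1 - 3)/(2 - 3))*0)*(-1*4) = ((-4/(-1))*0)*(-4) = (-1*(-4)*0)*(-4) = (4*0)*(-4) = 0*(-4) = 0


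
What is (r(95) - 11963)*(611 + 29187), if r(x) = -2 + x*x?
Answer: -87606120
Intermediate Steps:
r(x) = -2 + x²
(r(95) - 11963)*(611 + 29187) = ((-2 + 95²) - 11963)*(611 + 29187) = ((-2 + 9025) - 11963)*29798 = (9023 - 11963)*29798 = -2940*29798 = -87606120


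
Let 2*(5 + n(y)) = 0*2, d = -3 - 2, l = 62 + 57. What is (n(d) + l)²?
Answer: 12996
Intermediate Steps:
l = 119
d = -5
n(y) = -5 (n(y) = -5 + (0*2)/2 = -5 + (½)*0 = -5 + 0 = -5)
(n(d) + l)² = (-5 + 119)² = 114² = 12996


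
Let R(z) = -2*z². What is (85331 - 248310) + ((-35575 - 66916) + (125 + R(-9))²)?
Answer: -264101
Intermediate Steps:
(85331 - 248310) + ((-35575 - 66916) + (125 + R(-9))²) = (85331 - 248310) + ((-35575 - 66916) + (125 - 2*(-9)²)²) = -162979 + (-102491 + (125 - 2*81)²) = -162979 + (-102491 + (125 - 162)²) = -162979 + (-102491 + (-37)²) = -162979 + (-102491 + 1369) = -162979 - 101122 = -264101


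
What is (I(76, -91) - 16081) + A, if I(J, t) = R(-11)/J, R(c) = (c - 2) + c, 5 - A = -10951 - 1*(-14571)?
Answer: -374230/19 ≈ -19696.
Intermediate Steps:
A = -3615 (A = 5 - (-10951 - 1*(-14571)) = 5 - (-10951 + 14571) = 5 - 1*3620 = 5 - 3620 = -3615)
R(c) = -2 + 2*c (R(c) = (-2 + c) + c = -2 + 2*c)
I(J, t) = -24/J (I(J, t) = (-2 + 2*(-11))/J = (-2 - 22)/J = -24/J)
(I(76, -91) - 16081) + A = (-24/76 - 16081) - 3615 = (-24*1/76 - 16081) - 3615 = (-6/19 - 16081) - 3615 = -305545/19 - 3615 = -374230/19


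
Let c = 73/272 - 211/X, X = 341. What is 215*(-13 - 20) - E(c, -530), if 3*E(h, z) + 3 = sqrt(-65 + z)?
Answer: -7094 - I*sqrt(595)/3 ≈ -7094.0 - 8.1309*I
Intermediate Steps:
c = -32499/92752 (c = 73/272 - 211/341 = -32499/92752 ≈ -0.35039)
E(h, z) = -1 + sqrt(-65 + z)/3
215*(-13 - 20) - E(c, -530) = 215*(-13 - 20) - (-1 + sqrt(-65 - 530)/3) = 215*(-33) - (-1 + sqrt(-595)/3) = -7095 - (-1 + (I*sqrt(595))/3) = -7095 - (-1 + I*sqrt(595)/3) = -7095 + (1 - I*sqrt(595)/3) = -7094 - I*sqrt(595)/3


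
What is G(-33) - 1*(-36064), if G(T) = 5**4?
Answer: 36689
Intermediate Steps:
G(T) = 625
G(-33) - 1*(-36064) = 625 - 1*(-36064) = 625 + 36064 = 36689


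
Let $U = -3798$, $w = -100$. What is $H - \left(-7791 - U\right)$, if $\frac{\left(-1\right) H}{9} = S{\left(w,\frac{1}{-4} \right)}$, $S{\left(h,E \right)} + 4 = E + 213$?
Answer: $\frac{8457}{4} \approx 2114.3$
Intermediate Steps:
$S{\left(h,E \right)} = 209 + E$ ($S{\left(h,E \right)} = -4 + \left(E + 213\right) = -4 + \left(213 + E\right) = 209 + E$)
$H = - \frac{7515}{4}$ ($H = - 9 \left(209 + \frac{1}{-4}\right) = - 9 \left(209 - \frac{1}{4}\right) = \left(-9\right) \frac{835}{4} = - \frac{7515}{4} \approx -1878.8$)
$H - \left(-7791 - U\right) = - \frac{7515}{4} - \left(-7791 - -3798\right) = - \frac{7515}{4} - \left(-7791 + 3798\right) = - \frac{7515}{4} - -3993 = - \frac{7515}{4} + 3993 = \frac{8457}{4}$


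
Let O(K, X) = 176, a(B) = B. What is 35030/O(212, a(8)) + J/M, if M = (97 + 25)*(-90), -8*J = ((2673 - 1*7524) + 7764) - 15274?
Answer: 192178729/966240 ≈ 198.89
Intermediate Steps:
J = 12361/8 (J = -(((2673 - 1*7524) + 7764) - 15274)/8 = -(((2673 - 7524) + 7764) - 15274)/8 = -((-4851 + 7764) - 15274)/8 = -(2913 - 15274)/8 = -1/8*(-12361) = 12361/8 ≈ 1545.1)
M = -10980 (M = 122*(-90) = -10980)
35030/O(212, a(8)) + J/M = 35030/176 + (12361/8)/(-10980) = 35030*(1/176) + (12361/8)*(-1/10980) = 17515/88 - 12361/87840 = 192178729/966240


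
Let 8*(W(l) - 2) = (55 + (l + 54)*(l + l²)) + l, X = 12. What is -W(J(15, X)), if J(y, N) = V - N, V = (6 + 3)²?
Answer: -297115/4 ≈ -74279.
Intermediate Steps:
V = 81 (V = 9² = 81)
J(y, N) = 81 - N
W(l) = 71/8 + l/8 + (54 + l)*(l + l²)/8 (W(l) = 2 + ((55 + (l + 54)*(l + l²)) + l)/8 = 2 + ((55 + (54 + l)*(l + l²)) + l)/8 = 2 + (55 + l + (54 + l)*(l + l²))/8 = 2 + (55/8 + l/8 + (54 + l)*(l + l²)/8) = 71/8 + l/8 + (54 + l)*(l + l²)/8)
-W(J(15, X)) = -(71/8 + (81 - 1*12)³/8 + 55*(81 - 1*12)/8 + 55*(81 - 1*12)²/8) = -(71/8 + (81 - 12)³/8 + 55*(81 - 12)/8 + 55*(81 - 12)²/8) = -(71/8 + (⅛)*69³ + (55/8)*69 + (55/8)*69²) = -(71/8 + (⅛)*328509 + 3795/8 + (55/8)*4761) = -(71/8 + 328509/8 + 3795/8 + 261855/8) = -1*297115/4 = -297115/4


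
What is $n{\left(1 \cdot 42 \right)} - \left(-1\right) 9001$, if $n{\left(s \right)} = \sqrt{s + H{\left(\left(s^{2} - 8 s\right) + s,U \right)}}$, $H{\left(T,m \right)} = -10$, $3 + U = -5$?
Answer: $9001 + 4 \sqrt{2} \approx 9006.7$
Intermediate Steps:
$U = -8$ ($U = -3 - 5 = -8$)
$n{\left(s \right)} = \sqrt{-10 + s}$ ($n{\left(s \right)} = \sqrt{s - 10} = \sqrt{-10 + s}$)
$n{\left(1 \cdot 42 \right)} - \left(-1\right) 9001 = \sqrt{-10 + 1 \cdot 42} - \left(-1\right) 9001 = \sqrt{-10 + 42} - -9001 = \sqrt{32} + 9001 = 4 \sqrt{2} + 9001 = 9001 + 4 \sqrt{2}$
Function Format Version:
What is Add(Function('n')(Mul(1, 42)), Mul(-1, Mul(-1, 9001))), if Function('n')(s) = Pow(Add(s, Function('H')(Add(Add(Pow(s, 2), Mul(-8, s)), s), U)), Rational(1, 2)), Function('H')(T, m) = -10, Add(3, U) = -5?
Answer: Add(9001, Mul(4, Pow(2, Rational(1, 2)))) ≈ 9006.7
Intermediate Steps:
U = -8 (U = Add(-3, -5) = -8)
Function('n')(s) = Pow(Add(-10, s), Rational(1, 2)) (Function('n')(s) = Pow(Add(s, -10), Rational(1, 2)) = Pow(Add(-10, s), Rational(1, 2)))
Add(Function('n')(Mul(1, 42)), Mul(-1, Mul(-1, 9001))) = Add(Pow(Add(-10, Mul(1, 42)), Rational(1, 2)), Mul(-1, Mul(-1, 9001))) = Add(Pow(Add(-10, 42), Rational(1, 2)), Mul(-1, -9001)) = Add(Pow(32, Rational(1, 2)), 9001) = Add(Mul(4, Pow(2, Rational(1, 2))), 9001) = Add(9001, Mul(4, Pow(2, Rational(1, 2))))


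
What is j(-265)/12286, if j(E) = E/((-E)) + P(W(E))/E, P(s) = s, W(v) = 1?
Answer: -133/1627895 ≈ -8.1701e-5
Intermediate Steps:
j(E) = -1 + 1/E (j(E) = E/((-E)) + 1/E = E*(-1/E) + 1/E = -1 + 1/E)
j(-265)/12286 = ((1 - 1*(-265))/(-265))/12286 = -(1 + 265)/265*(1/12286) = -1/265*266*(1/12286) = -266/265*1/12286 = -133/1627895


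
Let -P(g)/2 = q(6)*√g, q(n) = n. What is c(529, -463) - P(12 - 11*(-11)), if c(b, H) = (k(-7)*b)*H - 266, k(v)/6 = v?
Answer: 10286668 + 12*√133 ≈ 1.0287e+7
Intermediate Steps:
k(v) = 6*v
c(b, H) = -266 - 42*H*b (c(b, H) = ((6*(-7))*b)*H - 266 = (-42*b)*H - 266 = -42*H*b - 266 = -266 - 42*H*b)
P(g) = -12*√g
c(529, -463) - P(12 - 11*(-11)) = (-266 - 42*(-463)*529) - (-12)*√(12 - 11*(-11)) = (-266 + 10286934) - (-12)*√(12 + 121) = 10286668 - (-12)*√133 = 10286668 + 12*√133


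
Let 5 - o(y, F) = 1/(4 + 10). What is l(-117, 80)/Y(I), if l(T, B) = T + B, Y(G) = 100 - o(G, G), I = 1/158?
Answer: -518/1331 ≈ -0.38918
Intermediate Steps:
I = 1/158 ≈ 0.0063291
o(y, F) = 69/14 (o(y, F) = 5 - 1/(4 + 10) = 5 - 1/14 = 69/14)
Y(G) = 1331/14 (Y(G) = 100 - 1*69/14 = 100 - 69/14 = 1331/14)
l(T, B) = B + T
l(-117, 80)/Y(I) = (80 - 117)/(1331/14) = -37*14/1331 = -518/1331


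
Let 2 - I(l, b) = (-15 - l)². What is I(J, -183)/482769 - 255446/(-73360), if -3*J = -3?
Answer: 8807341181/2529709560 ≈ 3.4816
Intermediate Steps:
J = 1 (J = -⅓*(-3) = 1)
I(l, b) = 2 - (-15 - l)²
I(J, -183)/482769 - 255446/(-73360) = (2 - (15 + 1)²)/482769 - 255446/(-73360) = (2 - 1*16²)*(1/482769) - 255446*(-1/73360) = (2 - 1*256)*(1/482769) + 127723/36680 = (2 - 256)*(1/482769) + 127723/36680 = -254*1/482769 + 127723/36680 = -254/482769 + 127723/36680 = 8807341181/2529709560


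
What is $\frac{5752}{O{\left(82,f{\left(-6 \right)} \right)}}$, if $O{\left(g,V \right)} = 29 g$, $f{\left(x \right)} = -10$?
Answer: $\frac{2876}{1189} \approx 2.4188$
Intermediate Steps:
$\frac{5752}{O{\left(82,f{\left(-6 \right)} \right)}} = \frac{5752}{29 \cdot 82} = \frac{5752}{2378} = 5752 \cdot \frac{1}{2378} = \frac{2876}{1189}$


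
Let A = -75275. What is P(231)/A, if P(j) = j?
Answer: -231/75275 ≈ -0.0030687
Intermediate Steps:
P(231)/A = 231/(-75275) = 231*(-1/75275) = -231/75275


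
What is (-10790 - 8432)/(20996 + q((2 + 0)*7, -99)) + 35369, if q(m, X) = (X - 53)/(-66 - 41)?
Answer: 39731162201/1123362 ≈ 35368.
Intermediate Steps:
q(m, X) = 53/107 - X/107 (q(m, X) = (-53 + X)/(-107) = (-53 + X)*(-1/107) = 53/107 - X/107)
(-10790 - 8432)/(20996 + q((2 + 0)*7, -99)) + 35369 = (-10790 - 8432)/(20996 + (53/107 - 1/107*(-99))) + 35369 = -19222/(20996 + (53/107 + 99/107)) + 35369 = -19222/(20996 + 152/107) + 35369 = -19222/2246724/107 + 35369 = -19222*107/2246724 + 35369 = -1028377/1123362 + 35369 = 39731162201/1123362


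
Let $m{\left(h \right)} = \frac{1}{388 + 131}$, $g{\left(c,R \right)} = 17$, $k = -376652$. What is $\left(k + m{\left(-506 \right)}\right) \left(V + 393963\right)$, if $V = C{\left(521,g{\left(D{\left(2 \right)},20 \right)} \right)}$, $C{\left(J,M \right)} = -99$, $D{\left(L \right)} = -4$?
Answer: $- \frac{25664491624456}{173} \approx -1.4835 \cdot 10^{11}$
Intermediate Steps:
$m{\left(h \right)} = \frac{1}{519}$
$V = -99$
$\left(k + m{\left(-506 \right)}\right) \left(V + 393963\right) = \left(-376652 + \frac{1}{519}\right) \left(-99 + 393963\right) = \left(- \frac{195482387}{519}\right) 393864 = - \frac{25664491624456}{173}$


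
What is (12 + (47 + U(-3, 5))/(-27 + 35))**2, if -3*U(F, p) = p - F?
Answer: 177241/576 ≈ 307.71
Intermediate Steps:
U(F, p) = -p/3 + F/3 (U(F, p) = -(p - F)/3 = -p/3 + F/3)
(12 + (47 + U(-3, 5))/(-27 + 35))**2 = (12 + (47 + (-1/3*5 + (1/3)*(-3)))/(-27 + 35))**2 = (12 + (47 + (-5/3 - 1))/8)**2 = (12 + (47 - 8/3)*(1/8))**2 = (12 + (133/3)*(1/8))**2 = (12 + 133/24)**2 = (421/24)**2 = 177241/576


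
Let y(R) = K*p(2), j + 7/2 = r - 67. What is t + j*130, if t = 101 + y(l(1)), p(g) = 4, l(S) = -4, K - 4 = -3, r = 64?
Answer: -740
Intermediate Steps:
K = 1 (K = 4 - 3 = 1)
j = -13/2 (j = -7/2 + (64 - 67) = -7/2 - 3 = -13/2 ≈ -6.5000)
y(R) = 4 (y(R) = 1*4 = 4)
t = 105 (t = 101 + 4 = 105)
t + j*130 = 105 - 13/2*130 = 105 - 845 = -740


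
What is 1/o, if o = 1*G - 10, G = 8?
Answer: -1/2 ≈ -0.50000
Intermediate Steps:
o = -2 (o = 1*8 - 10 = 8 - 10 = -2)
1/o = 1/(-2) = -1/2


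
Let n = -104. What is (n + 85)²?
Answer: 361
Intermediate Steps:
(n + 85)² = (-104 + 85)² = (-19)² = 361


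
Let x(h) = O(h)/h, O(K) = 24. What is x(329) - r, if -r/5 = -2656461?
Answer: -4369878321/329 ≈ -1.3282e+7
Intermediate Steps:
r = 13282305 (r = -5*(-2656461) = 13282305)
x(h) = 24/h
x(329) - r = 24/329 - 1*13282305 = 24*(1/329) - 13282305 = 24/329 - 13282305 = -4369878321/329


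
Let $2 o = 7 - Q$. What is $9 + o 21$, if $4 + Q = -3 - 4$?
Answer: $198$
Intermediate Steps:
$Q = -11$ ($Q = -4 - 7 = -11$)
$o = 9$ ($o = \frac{7 - -11}{2} = \frac{7 + 11}{2} = \frac{1}{2} \cdot 18 = 9$)
$9 + o 21 = 9 + 9 \cdot 21 = 9 + 189 = 198$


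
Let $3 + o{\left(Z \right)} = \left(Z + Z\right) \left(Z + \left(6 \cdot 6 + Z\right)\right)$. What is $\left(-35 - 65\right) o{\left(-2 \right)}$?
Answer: $13100$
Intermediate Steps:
$o{\left(Z \right)} = -3 + 2 Z \left(36 + 2 Z\right)$ ($o{\left(Z \right)} = -3 + \left(Z + Z\right) \left(Z + \left(6 \cdot 6 + Z\right)\right) = -3 + 2 Z \left(Z + \left(36 + Z\right)\right) = -3 + 2 Z \left(36 + 2 Z\right)$)
$\left(-35 - 65\right) o{\left(-2 \right)} = \left(-35 - 65\right) \left(-3 + 4 \left(-2\right)^{2} + 72 \left(-2\right)\right) = \left(-35 - 65\right) \left(-3 + 4 \cdot 4 - 144\right) = - 100 \left(-3 + 16 - 144\right) = \left(-100\right) \left(-131\right) = 13100$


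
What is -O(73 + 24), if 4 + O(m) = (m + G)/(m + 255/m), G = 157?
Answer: 7009/4832 ≈ 1.4505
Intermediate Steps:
O(m) = -4 + (157 + m)/(m + 255/m) (O(m) = -4 + (m + 157)/(m + 255/m) = -4 + (157 + m)/(m + 255/m))
-O(73 + 24) = -(-1020 - 3*(73 + 24)**2 + 157*(73 + 24))/(255 + (73 + 24)**2) = -(-1020 - 3*97**2 + 157*97)/(255 + 97**2) = -(-1020 - 3*9409 + 15229)/(255 + 9409) = -(-1020 - 28227 + 15229)/9664 = -(-14018)/9664 = -1*(-7009/4832) = 7009/4832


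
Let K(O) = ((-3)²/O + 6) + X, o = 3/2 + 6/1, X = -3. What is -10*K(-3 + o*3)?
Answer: -450/13 ≈ -34.615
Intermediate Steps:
o = 15/2 (o = 3*(½) + 6*1 = 3/2 + 6 = 15/2 ≈ 7.5000)
K(O) = 3 + 9/O (K(O) = ((-3)²/O + 6) - 3 = (9/O + 6) - 3 = (6 + 9/O) - 3 = 3 + 9/O)
-10*K(-3 + o*3) = -10*(3 + 9/(-3 + (15/2)*3)) = -10*(3 + 9/(-3 + 45/2)) = -10*(3 + 9/(39/2)) = -10*(3 + 9*(2/39)) = -10*(3 + 6/13) = -10*45/13 = -450/13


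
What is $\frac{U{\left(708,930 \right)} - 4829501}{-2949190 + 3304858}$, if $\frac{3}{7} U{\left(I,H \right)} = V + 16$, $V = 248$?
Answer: $- \frac{4828885}{355668} \approx -13.577$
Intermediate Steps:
$U{\left(I,H \right)} = 616$ ($U{\left(I,H \right)} = \frac{7 \left(248 + 16\right)}{3} = \frac{7}{3} \cdot 264 = 616$)
$\frac{U{\left(708,930 \right)} - 4829501}{-2949190 + 3304858} = \frac{616 - 4829501}{-2949190 + 3304858} = - \frac{4828885}{355668}$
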